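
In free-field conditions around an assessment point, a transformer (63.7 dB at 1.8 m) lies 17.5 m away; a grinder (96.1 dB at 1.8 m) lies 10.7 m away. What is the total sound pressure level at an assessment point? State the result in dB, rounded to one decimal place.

80.6 dB

Propagate each source to the receiver with L = L_ref − 20·log₁₀(r/r_ref), then add intensities.
transformer: 63.7 − 20·log₁₀(17.5/1.8) = 63.7 − 19.76 = 43.94 dB.
grinder: 96.1 − 20·log₁₀(10.7/1.8) = 96.1 − 15.48 = 80.62 dB.
Σ 10^(L/10) = 1.153e+08 → L_total = 10·log₁₀(1.153e+08) = 80.62 dB.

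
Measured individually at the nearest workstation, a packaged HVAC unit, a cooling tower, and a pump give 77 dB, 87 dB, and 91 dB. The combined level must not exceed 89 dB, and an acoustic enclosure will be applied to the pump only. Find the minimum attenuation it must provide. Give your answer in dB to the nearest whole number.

Fixed contribution from the other sources: Σ 10^(L/10) = 10^(77/10) + 10^(87/10) = 5.513e+08 (87.41 dB).
The limit corresponds to 10^(89/10) = 7.943e+08; subtracting the fixed part leaves 2.430e+08 for the pump, i.e. 83.86 dB.
Required insertion loss = 91 − 83.86 = 7.14 dB.

7 dB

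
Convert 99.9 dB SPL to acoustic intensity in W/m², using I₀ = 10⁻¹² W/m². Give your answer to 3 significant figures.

0.00977 W/m²

I/I₀ = 10^(99.9/10) = 9.772e+09, so I = 9.772e+09 × 10⁻¹² W/m².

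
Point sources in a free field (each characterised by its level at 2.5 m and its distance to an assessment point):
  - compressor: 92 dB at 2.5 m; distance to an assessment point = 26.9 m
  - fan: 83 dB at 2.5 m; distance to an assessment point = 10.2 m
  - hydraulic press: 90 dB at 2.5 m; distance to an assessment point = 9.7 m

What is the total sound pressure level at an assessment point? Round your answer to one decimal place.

Propagate each source to the receiver with L = L_ref − 20·log₁₀(r/r_ref), then add intensities.
compressor: 92 − 20·log₁₀(26.9/2.5) = 92 − 20.64 = 71.36 dB.
fan: 83 − 20·log₁₀(10.2/2.5) = 83 − 12.21 = 70.79 dB.
hydraulic press: 90 − 20·log₁₀(9.7/2.5) = 90 − 11.78 = 78.22 dB.
Σ 10^(L/10) = 9.210e+07 → L_total = 10·log₁₀(9.210e+07) = 79.64 dB.

79.6 dB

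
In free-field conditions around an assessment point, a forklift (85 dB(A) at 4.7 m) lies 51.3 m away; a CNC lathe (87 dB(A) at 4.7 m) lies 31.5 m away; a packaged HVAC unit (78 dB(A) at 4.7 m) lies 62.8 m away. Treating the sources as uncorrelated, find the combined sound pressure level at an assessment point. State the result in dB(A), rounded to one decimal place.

Apply inverse-square spreading to bring every level to the receiver, then sum 10^(L/10).
forklift: 85 − 20·log₁₀(51.3/4.7) = 85 − 20.76 = 64.24 dB(A).
CNC lathe: 87 − 20·log₁₀(31.5/4.7) = 87 − 16.52 = 70.48 dB(A).
packaged HVAC unit: 78 − 20·log₁₀(62.8/4.7) = 78 − 22.52 = 55.48 dB(A).
Σ 10^(L/10) = 1.417e+07 → L_total = 10·log₁₀(1.417e+07) = 71.51 dB(A).

71.5 dB(A)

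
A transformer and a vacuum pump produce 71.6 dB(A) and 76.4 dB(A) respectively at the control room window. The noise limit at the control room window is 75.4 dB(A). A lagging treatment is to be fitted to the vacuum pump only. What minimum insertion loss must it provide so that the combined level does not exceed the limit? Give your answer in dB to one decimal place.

3.3 dB

Fixed contribution from the other source: Σ 10^(L/10) = 10^(71.6/10) = 1.445e+07 (71.60 dB(A)).
The limit corresponds to 10^(75.4/10) = 3.467e+07; subtracting the fixed part leaves 2.022e+07 for the vacuum pump, i.e. 73.06 dB(A).
So the vacuum pump must be reduced from 76.4 to 73.06 dB(A): IL = 3.34 dB.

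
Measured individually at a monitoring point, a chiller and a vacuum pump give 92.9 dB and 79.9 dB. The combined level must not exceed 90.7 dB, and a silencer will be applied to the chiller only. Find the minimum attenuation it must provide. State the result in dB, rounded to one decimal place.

2.6 dB

The untreated sources together contribute 10^(79.9/10) = 9.772e+07, i.e. 79.90 dB.
To meet 90.7 dB overall, the treated chiller may contribute at most 10^(90.7/10) − 9.772e+07 = 1.077e+09, i.e. 90.32 dB.
Required insertion loss = 92.9 − 90.32 = 2.58 dB.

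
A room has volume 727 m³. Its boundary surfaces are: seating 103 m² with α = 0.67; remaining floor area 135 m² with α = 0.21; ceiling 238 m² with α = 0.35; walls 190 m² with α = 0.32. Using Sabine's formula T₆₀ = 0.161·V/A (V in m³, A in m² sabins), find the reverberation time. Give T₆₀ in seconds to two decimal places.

0.48 s

Total absorption A = 103·0.67 + 135·0.21 + 238·0.35 + 190·0.32 = 241.46 m² sabins.
T₆₀ = 0.161 × 727 / 241.46 = 0.485 s.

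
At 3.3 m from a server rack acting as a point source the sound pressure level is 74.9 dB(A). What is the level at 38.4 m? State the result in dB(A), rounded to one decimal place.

53.6 dB(A)

Point-source attenuation: ΔL = 20·log₁₀(r₂/r₁) = 20·log₁₀(38.4/3.3) = 21.316 dB.
L₂ = 74.9 − 20·log₁₀(38.4/3.3) = 74.9 − 21.316 = 53.58 dB(A).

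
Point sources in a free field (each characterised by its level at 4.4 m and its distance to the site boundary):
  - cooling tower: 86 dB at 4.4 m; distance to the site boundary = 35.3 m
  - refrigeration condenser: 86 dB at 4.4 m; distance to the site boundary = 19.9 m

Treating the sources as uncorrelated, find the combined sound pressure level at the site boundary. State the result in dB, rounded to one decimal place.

Propagate each source to the receiver with L = L_ref − 20·log₁₀(r/r_ref), then add intensities.
cooling tower: 86 − 20·log₁₀(35.3/4.4) = 86 − 18.09 = 67.91 dB.
refrigeration condenser: 86 − 20·log₁₀(19.9/4.4) = 86 − 13.11 = 72.89 dB.
Σ 10^(L/10) = 2.565e+07 → L_total = 10·log₁₀(2.565e+07) = 74.09 dB.

74.1 dB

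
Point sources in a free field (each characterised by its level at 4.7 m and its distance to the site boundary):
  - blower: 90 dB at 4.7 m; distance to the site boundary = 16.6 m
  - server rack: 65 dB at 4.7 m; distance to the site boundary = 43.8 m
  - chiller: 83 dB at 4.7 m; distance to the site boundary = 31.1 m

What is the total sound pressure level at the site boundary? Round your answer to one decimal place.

Propagate each source to the receiver with L = L_ref − 20·log₁₀(r/r_ref), then add intensities.
blower: 90 − 20·log₁₀(16.6/4.7) = 90 − 10.96 = 79.04 dB.
server rack: 65 − 20·log₁₀(43.8/4.7) = 65 − 19.39 = 45.61 dB.
chiller: 83 − 20·log₁₀(31.1/4.7) = 83 − 16.41 = 66.59 dB.
Σ 10^(L/10) = 8.476e+07 → L_total = 10·log₁₀(8.476e+07) = 79.28 dB.

79.3 dB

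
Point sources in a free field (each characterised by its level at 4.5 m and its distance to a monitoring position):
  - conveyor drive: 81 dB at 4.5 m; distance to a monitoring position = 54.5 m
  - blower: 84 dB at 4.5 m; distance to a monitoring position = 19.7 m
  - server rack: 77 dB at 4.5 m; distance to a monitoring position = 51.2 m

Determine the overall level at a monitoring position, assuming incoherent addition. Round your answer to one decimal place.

71.6 dB

Apply inverse-square spreading to bring every level to the receiver, then sum 10^(L/10).
conveyor drive: 81 − 20·log₁₀(54.5/4.5) = 81 − 21.66 = 59.34 dB.
blower: 84 − 20·log₁₀(19.7/4.5) = 84 − 12.83 = 71.17 dB.
server rack: 77 − 20·log₁₀(51.2/4.5) = 77 − 21.12 = 55.88 dB.
Σ 10^(L/10) = 1.435e+07 → L_total = 10·log₁₀(1.435e+07) = 71.57 dB.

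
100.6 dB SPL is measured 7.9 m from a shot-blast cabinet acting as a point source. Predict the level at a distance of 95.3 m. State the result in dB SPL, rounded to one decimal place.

79.0 dB SPL

Point-source attenuation: ΔL = 20·log₁₀(r₂/r₁) = 20·log₁₀(95.3/7.9) = 21.629 dB.
L₂ = 100.6 − 20·log₁₀(95.3/7.9) = 100.6 − 21.629 = 78.97 dB SPL.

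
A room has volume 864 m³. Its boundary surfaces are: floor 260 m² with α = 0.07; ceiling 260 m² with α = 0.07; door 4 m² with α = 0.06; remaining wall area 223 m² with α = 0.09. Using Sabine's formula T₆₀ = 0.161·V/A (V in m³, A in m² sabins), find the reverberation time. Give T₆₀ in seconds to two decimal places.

2.45 s

Total absorption A = 260·0.07 + 260·0.07 + 4·0.06 + 223·0.09 = 56.71 m² sabins.
T₆₀ = 0.161·V/A = 0.161·864/56.71 = 2.453 s.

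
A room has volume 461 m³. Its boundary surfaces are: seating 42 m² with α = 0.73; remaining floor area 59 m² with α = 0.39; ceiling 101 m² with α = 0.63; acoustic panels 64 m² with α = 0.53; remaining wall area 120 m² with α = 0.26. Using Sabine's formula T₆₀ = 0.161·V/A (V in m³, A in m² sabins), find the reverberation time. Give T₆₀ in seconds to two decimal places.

0.41 s

A = Σ Sᵢαᵢ = 42·0.73 + 59·0.39 + 101·0.63 + 64·0.53 + 120·0.26 = 182.42 m².
T₆₀ = 0.161·V/A = 0.161·461/182.42 = 0.407 s.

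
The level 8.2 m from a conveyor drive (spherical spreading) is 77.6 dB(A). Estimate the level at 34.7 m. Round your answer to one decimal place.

Point-source attenuation: ΔL = 20·log₁₀(r₂/r₁) = 20·log₁₀(34.7/8.2) = 12.530 dB.
L₂ = 77.6 − 20·log₁₀(34.7/8.2) = 77.6 − 12.530 = 65.07 dB(A).

65.1 dB(A)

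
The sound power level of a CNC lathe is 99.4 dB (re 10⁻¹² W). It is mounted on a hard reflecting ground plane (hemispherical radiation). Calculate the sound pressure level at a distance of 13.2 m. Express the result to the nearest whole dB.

69 dB

The power spreads over a hemisphere of area 2π·r², so L_p = L_w − 10·log₁₀(2π·r²).
2π·r² = 1095 m², 10·log₁₀ of that is 30.393 dB.
L_p = 99.4 − 30.393 = 69.01 dB.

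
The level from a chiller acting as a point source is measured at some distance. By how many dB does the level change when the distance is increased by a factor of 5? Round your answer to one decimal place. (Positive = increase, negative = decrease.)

A point source loses 6 dB per doubling of distance; generally ΔL = −20·log₁₀(r₂/r₁).
ΔL = −20·log₁₀(5) = -13.98 dB.

-14.0 dB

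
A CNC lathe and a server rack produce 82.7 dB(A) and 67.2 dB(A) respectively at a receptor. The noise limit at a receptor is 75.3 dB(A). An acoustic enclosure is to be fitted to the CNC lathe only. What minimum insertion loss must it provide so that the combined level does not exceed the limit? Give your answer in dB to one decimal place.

Everything except the CNC lathe sums to 10^(67.2/10) = 5.248e+06 in linear terms, 67.20 dB(A).
The limit corresponds to 10^(75.3/10) = 3.388e+07; subtracting the fixed part leaves 2.864e+07 for the CNC lathe, i.e. 74.57 dB(A).
So the CNC lathe must be reduced from 82.7 to 74.57 dB(A): IL = 8.13 dB.

8.1 dB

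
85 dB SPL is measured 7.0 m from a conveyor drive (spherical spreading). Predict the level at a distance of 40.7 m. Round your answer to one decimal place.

Spherical spreading from a point source gives a 20·log₁₀(r₂/r₁) drop.
L₂ = 85 − 20·log₁₀(40.7/7.0) = 85 − 15.290 = 69.71 dB SPL.

69.7 dB SPL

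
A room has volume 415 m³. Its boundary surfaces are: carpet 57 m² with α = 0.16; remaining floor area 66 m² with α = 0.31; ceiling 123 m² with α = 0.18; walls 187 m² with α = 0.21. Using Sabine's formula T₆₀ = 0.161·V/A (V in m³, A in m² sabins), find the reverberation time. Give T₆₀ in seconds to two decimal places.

A = Σ Sᵢαᵢ = 57·0.16 + 66·0.31 + 123·0.18 + 187·0.21 = 90.99 m².
T₆₀ = 0.161 × 415 / 90.99 = 0.734 s.

0.73 s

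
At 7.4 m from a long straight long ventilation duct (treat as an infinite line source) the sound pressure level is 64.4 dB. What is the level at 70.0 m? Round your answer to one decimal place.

Line-source attenuation: ΔL = 10·log₁₀(r₂/r₁) = 10·log₁₀(70.0/7.4) = 9.759 dB.
L₂ = 64.4 − 10·log₁₀(70.0/7.4) = 64.4 − 9.759 = 54.64 dB.

54.6 dB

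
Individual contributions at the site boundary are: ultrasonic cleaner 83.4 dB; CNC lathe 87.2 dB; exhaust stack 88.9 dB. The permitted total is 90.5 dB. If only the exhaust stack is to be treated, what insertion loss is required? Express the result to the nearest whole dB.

3 dB

The untreated sources together contribute 10^(83.4/10) + 10^(87.2/10) = 7.436e+08, i.e. 88.71 dB.
The limit corresponds to 10^(90.5/10) = 1.122e+09; subtracting the fixed part leaves 3.784e+08 for the exhaust stack, i.e. 85.78 dB.
So the exhaust stack must be reduced from 88.9 to 85.78 dB: IL = 3.12 dB.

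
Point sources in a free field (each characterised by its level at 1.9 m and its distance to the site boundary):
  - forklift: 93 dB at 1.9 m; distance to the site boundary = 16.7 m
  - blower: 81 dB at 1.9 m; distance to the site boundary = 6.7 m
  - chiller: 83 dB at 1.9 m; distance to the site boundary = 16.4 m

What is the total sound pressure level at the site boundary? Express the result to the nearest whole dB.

76 dB

Apply inverse-square spreading to bring every level to the receiver, then sum 10^(L/10).
forklift: 93 − 20·log₁₀(16.7/1.9) = 93 − 18.88 = 74.12 dB.
blower: 81 − 20·log₁₀(6.7/1.9) = 81 − 10.95 = 70.05 dB.
chiller: 83 − 20·log₁₀(16.4/1.9) = 83 − 18.72 = 64.28 dB.
Σ 10^(L/10) = 3.863e+07 → L_total = 10·log₁₀(3.863e+07) = 75.87 dB.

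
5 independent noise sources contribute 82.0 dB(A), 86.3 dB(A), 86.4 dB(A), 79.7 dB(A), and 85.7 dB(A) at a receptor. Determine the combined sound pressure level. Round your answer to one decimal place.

91.7 dB(A)

For uncorrelated sources the intensities add, so convert each level to linear form, sum, and take 10·log₁₀ of the total.
Σ 10^(L/10) = 10^(82.0/10) + 10^(86.3/10) + 10^(86.4/10) + 10^(79.7/10) + 10^(85.7/10) = 1.486e+09.
L_total = 10·log₁₀(1.486e+09) = 91.72 dB(A).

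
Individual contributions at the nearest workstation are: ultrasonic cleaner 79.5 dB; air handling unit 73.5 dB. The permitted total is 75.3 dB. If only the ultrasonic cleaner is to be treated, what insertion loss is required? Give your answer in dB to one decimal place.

Fixed contribution from the other source: Σ 10^(L/10) = 10^(73.5/10) = 2.239e+07 (73.50 dB).
The limit corresponds to 10^(75.3/10) = 3.388e+07; subtracting the fixed part leaves 1.150e+07 for the ultrasonic cleaner, i.e. 70.61 dB.
So the ultrasonic cleaner must be reduced from 79.5 to 70.61 dB: IL = 8.89 dB.

8.9 dB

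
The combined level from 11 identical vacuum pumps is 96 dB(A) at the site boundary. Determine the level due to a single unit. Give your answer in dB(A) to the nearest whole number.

For N identical incoherent sources L_total = L₁ + 10·log₁₀ N, so L₁ = 96 − 10·log₁₀(11) = 96 − 10.414.

86 dB(A)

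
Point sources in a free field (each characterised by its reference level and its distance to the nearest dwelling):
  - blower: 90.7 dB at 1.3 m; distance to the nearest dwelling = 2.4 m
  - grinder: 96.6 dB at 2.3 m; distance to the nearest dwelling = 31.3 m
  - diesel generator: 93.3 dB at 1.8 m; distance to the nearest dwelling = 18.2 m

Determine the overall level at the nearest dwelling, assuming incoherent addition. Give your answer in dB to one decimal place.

85.9 dB

Apply inverse-square spreading to bring every level to the receiver, then sum 10^(L/10).
blower: 90.7 − 20·log₁₀(2.4/1.3) = 90.7 − 5.33 = 85.37 dB.
grinder: 96.6 − 20·log₁₀(31.3/2.3) = 96.6 − 22.68 = 73.92 dB.
diesel generator: 93.3 − 20·log₁₀(18.2/1.8) = 93.3 − 20.10 = 73.20 dB.
Σ 10^(L/10) = 3.903e+08 → L_total = 10·log₁₀(3.903e+08) = 85.91 dB.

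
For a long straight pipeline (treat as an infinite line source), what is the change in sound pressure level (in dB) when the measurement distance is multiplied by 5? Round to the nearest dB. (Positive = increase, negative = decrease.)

-7 dB

A line source loses 3 dB per doubling of distance; generally ΔL = −10·log₁₀(r₂/r₁).
ΔL = −10·log₁₀(5) = -6.99 dB.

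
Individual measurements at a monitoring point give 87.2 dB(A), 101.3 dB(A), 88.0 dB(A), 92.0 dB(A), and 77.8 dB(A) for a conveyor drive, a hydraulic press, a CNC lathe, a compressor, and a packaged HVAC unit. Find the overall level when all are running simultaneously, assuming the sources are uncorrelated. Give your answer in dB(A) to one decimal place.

102.1 dB(A)

For uncorrelated sources the intensities add, so convert each level to linear form, sum, and take 10·log₁₀ of the total.
Σ 10^(L/10) = 10^(87.2/10) + 10^(101.3/10) + 10^(88.0/10) + 10^(92.0/10) + 10^(77.8/10) = 1.629e+10.
L_total = 10·log₁₀(1.629e+10) = 102.12 dB(A).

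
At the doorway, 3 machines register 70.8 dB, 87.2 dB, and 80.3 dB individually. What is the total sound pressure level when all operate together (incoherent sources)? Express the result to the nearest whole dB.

Incoherent sources combine by intensity addition: L_total = 10·log₁₀(Σ 10^(L_i/10)).
Σ 10^(L/10) = 10^(70.8/10) + 10^(87.2/10) + 10^(80.3/10) = 6.440e+08.
L_total = 10·log₁₀(6.440e+08) = 88.09 dB.

88 dB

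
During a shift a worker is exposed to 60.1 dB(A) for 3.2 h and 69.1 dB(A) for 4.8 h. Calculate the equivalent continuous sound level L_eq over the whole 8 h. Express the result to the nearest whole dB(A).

L_eq = 10·log₁₀[(1/T)·Σ tᵢ·10^(Lᵢ/10)] with T = 8 h.
Σ tᵢ·10^(Lᵢ/10) = 3.2·10^(60.1/10) + 4.8·10^(69.1/10) = 4.229e+07.
L_eq = 10·log₁₀(4.229e+07/8) = 67.23 dB(A).

67 dB(A)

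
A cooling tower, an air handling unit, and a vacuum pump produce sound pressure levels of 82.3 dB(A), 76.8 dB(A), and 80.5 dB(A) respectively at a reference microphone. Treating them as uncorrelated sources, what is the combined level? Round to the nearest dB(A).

85 dB(A)

For uncorrelated sources the intensities add, so convert each level to linear form, sum, and take 10·log₁₀ of the total.
Σ 10^(L/10) = 10^(82.3/10) + 10^(76.8/10) + 10^(80.5/10) = 3.299e+08.
L_total = 10·log₁₀(3.299e+08) = 85.18 dB(A).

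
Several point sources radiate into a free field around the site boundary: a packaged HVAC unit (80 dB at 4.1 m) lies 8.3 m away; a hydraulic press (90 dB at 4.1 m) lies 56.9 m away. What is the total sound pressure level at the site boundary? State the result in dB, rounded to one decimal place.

74.7 dB

Apply inverse-square spreading to bring every level to the receiver, then sum 10^(L/10).
packaged HVAC unit: 80 − 20·log₁₀(8.3/4.1) = 80 − 6.13 = 73.87 dB.
hydraulic press: 90 − 20·log₁₀(56.9/4.1) = 90 − 22.85 = 67.15 dB.
Σ 10^(L/10) = 2.959e+07 → L_total = 10·log₁₀(2.959e+07) = 74.71 dB.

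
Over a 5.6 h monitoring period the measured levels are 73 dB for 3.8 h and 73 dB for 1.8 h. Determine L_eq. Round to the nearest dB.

73 dB

The energy average is taken in the linear domain: L_eq = 10·log₁₀[(Σ tᵢ·10^(Lᵢ/10))/T], T = 5.6 h.
Σ tᵢ·10^(Lᵢ/10) = 3.8·10^(73/10) + 1.8·10^(73/10) = 1.117e+08.
L_eq = 10·log₁₀(1.117e+08/5.6) = 73.00 dB.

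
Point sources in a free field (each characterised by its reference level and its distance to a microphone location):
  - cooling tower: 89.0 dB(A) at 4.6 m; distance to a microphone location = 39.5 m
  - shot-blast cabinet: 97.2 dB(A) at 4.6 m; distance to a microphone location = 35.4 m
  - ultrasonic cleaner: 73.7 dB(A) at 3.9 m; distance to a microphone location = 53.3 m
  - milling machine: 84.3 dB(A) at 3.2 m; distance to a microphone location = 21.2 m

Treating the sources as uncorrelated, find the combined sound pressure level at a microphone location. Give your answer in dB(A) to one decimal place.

80.2 dB(A)

Propagate each source to the receiver with L = L_ref − 20·log₁₀(r/r_ref), then add intensities.
cooling tower: 89.0 − 20·log₁₀(39.5/4.6) = 89.0 − 18.68 = 70.32 dB(A).
shot-blast cabinet: 97.2 − 20·log₁₀(35.4/4.6) = 97.2 − 17.72 = 79.48 dB(A).
ultrasonic cleaner: 73.7 − 20·log₁₀(53.3/3.9) = 73.7 − 22.71 = 50.99 dB(A).
milling machine: 84.3 − 20·log₁₀(21.2/3.2) = 84.3 − 16.42 = 67.88 dB(A).
Σ 10^(L/10) = 1.056e+08 → L_total = 10·log₁₀(1.056e+08) = 80.24 dB(A).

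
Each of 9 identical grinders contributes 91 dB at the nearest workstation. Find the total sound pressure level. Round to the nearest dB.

101 dB

N identical incoherent sources raise the level by 10·log₁₀ N.
L_total = 91 + 10·log₁₀(9) = 91 + 9.542 = 100.54 dB.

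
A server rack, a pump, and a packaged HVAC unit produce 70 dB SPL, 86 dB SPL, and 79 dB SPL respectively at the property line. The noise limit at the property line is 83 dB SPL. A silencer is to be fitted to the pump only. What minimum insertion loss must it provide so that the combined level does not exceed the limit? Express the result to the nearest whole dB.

Fixed contribution from the other sources: Σ 10^(L/10) = 10^(70/10) + 10^(79/10) = 8.943e+07 (79.51 dB SPL).
The limit corresponds to 10^(83/10) = 1.995e+08; subtracting the fixed part leaves 1.101e+08 for the pump, i.e. 80.42 dB SPL.
Required insertion loss = 86 − 80.42 = 5.58 dB.

6 dB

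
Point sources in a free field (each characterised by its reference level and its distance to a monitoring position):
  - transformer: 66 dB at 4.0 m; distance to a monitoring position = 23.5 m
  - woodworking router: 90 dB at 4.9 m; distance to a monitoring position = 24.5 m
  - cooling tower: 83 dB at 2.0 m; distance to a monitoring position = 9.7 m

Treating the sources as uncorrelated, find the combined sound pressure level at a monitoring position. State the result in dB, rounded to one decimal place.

76.9 dB

Propagate each source to the receiver with L = L_ref − 20·log₁₀(r/r_ref), then add intensities.
transformer: 66 − 20·log₁₀(23.5/4.0) = 66 − 15.38 = 50.62 dB.
woodworking router: 90 − 20·log₁₀(24.5/4.9) = 90 − 13.98 = 76.02 dB.
cooling tower: 83 − 20·log₁₀(9.7/2.0) = 83 − 13.71 = 69.29 dB.
Σ 10^(L/10) = 4.860e+07 → L_total = 10·log₁₀(4.860e+07) = 76.87 dB.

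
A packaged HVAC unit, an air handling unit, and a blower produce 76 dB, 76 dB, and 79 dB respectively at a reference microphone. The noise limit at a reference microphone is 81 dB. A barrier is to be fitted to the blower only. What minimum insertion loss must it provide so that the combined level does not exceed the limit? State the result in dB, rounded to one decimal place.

2.3 dB

Fixed contribution from the other sources: Σ 10^(L/10) = 10^(76/10) + 10^(76/10) = 7.962e+07 (79.01 dB).
The limit corresponds to 10^(81/10) = 1.259e+08; subtracting the fixed part leaves 4.627e+07 for the blower, i.e. 76.65 dB.
Required insertion loss = 79 − 76.65 = 2.35 dB.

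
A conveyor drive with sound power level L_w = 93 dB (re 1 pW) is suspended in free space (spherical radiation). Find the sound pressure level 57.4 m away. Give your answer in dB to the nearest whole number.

L_p = L_w − 10·log₁₀(4π·r²) with r = 57.4 m.
4π·r² = 4.14e+04 m², 10·log₁₀ of that is 46.170 dB.
L_p = 93 − 46.170 = 46.83 dB.

47 dB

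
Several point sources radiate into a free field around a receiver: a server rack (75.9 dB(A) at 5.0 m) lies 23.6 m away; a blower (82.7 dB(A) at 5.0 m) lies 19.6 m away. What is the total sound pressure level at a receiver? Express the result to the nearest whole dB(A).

71 dB(A)

Apply inverse-square spreading to bring every level to the receiver, then sum 10^(L/10).
server rack: 75.9 − 20·log₁₀(23.6/5.0) = 75.9 − 13.48 = 62.42 dB(A).
blower: 82.7 − 20·log₁₀(19.6/5.0) = 82.7 − 11.87 = 70.83 dB(A).
Σ 10^(L/10) = 1.386e+07 → L_total = 10·log₁₀(1.386e+07) = 71.42 dB(A).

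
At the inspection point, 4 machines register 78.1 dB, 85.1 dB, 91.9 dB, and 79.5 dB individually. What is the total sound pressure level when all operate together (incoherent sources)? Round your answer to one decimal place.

93.1 dB

For uncorrelated sources the intensities add, so convert each level to linear form, sum, and take 10·log₁₀ of the total.
Σ 10^(L/10) = 10^(78.1/10) + 10^(85.1/10) + 10^(91.9/10) + 10^(79.5/10) = 2.026e+09.
L_total = 10·log₁₀(2.026e+09) = 93.07 dB.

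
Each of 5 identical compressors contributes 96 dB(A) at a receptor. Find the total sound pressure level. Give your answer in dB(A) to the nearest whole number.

N identical incoherent sources raise the level by 10·log₁₀ N.
L_total = 96 + 10·log₁₀(5) = 96 + 6.990 = 102.99 dB(A).

103 dB(A)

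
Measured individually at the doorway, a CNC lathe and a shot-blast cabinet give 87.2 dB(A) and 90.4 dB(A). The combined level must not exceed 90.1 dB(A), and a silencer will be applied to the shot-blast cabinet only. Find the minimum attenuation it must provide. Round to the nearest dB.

3 dB

The untreated sources together contribute 10^(87.2/10) = 5.248e+08, i.e. 87.20 dB(A).
To meet 90.1 dB(A) overall, the treated shot-blast cabinet may contribute at most 10^(90.1/10) − 5.248e+08 = 4.985e+08, i.e. 86.98 dB(A).
So the shot-blast cabinet must be reduced from 90.4 to 86.98 dB(A): IL = 3.42 dB.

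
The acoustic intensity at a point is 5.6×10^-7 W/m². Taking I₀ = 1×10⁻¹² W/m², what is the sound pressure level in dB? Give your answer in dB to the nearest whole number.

L = 10·log₁₀(I/I₀) = 10·log₁₀(5.6×10^-7/10⁻¹²) = 10·log₁₀(5.6×10^5).
L = 10·(0.7482 + 5) = 57.48 dB.

57 dB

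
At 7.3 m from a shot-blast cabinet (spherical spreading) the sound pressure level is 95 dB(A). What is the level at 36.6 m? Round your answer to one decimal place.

81.0 dB(A)

Point-source attenuation: ΔL = 20·log₁₀(r₂/r₁) = 20·log₁₀(36.6/7.3) = 14.003 dB.
L₂ = 95 − 20·log₁₀(36.6/7.3) = 95 − 14.003 = 81.00 dB(A).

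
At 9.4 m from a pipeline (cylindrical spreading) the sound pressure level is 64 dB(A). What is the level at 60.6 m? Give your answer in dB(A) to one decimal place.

Line-source attenuation: ΔL = 10·log₁₀(r₂/r₁) = 10·log₁₀(60.6/9.4) = 8.093 dB.
L₂ = 64 − 10·log₁₀(60.6/9.4) = 64 − 8.093 = 55.91 dB(A).

55.9 dB(A)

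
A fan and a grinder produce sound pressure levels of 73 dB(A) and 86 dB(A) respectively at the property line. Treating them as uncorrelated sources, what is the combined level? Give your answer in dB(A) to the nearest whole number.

86 dB(A)

For uncorrelated sources the intensities add, so convert each level to linear form, sum, and take 10·log₁₀ of the total.
Σ 10^(L/10) = 10^(73/10) + 10^(86/10) = 4.181e+08.
L_total = 10·log₁₀(4.181e+08) = 86.21 dB(A).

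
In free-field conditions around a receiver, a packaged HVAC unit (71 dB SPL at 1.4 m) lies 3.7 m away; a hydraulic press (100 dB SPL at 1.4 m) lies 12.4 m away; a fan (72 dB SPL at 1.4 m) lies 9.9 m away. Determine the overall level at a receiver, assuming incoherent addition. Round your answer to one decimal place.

Apply inverse-square spreading to bring every level to the receiver, then sum 10^(L/10).
packaged HVAC unit: 71 − 20·log₁₀(3.7/1.4) = 71 − 8.44 = 62.56 dB SPL.
hydraulic press: 100 − 20·log₁₀(12.4/1.4) = 100 − 18.95 = 81.05 dB SPL.
fan: 72 − 20·log₁₀(9.9/1.4) = 72 − 16.99 = 55.01 dB SPL.
Σ 10^(L/10) = 1.296e+08 → L_total = 10·log₁₀(1.296e+08) = 81.13 dB SPL.

81.1 dB SPL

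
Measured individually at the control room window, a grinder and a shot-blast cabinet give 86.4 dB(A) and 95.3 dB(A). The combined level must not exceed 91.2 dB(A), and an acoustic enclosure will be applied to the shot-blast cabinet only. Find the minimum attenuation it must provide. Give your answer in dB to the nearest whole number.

Fixed contribution from the other source: Σ 10^(L/10) = 10^(86.4/10) = 4.365e+08 (86.40 dB(A)).
The limit corresponds to 10^(91.2/10) = 1.318e+09; subtracting the fixed part leaves 8.817e+08 for the shot-blast cabinet, i.e. 89.45 dB(A).
Required insertion loss = 95.3 − 89.45 = 5.85 dB.

6 dB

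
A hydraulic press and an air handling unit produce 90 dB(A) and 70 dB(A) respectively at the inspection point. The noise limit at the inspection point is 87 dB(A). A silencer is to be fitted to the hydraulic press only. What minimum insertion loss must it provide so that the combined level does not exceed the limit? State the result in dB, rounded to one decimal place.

3.1 dB

The untreated sources together contribute 10^(70/10) = 1.000e+07, i.e. 70.00 dB(A).
To meet 87 dB(A) overall, the treated hydraulic press may contribute at most 10^(87/10) − 1.000e+07 = 4.912e+08, i.e. 86.91 dB(A).
Required insertion loss = 90 − 86.91 = 3.09 dB.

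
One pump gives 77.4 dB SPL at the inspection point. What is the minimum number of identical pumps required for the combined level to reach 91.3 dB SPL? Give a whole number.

25

N identical sources give L₁ + 10·log₁₀ N, so require 10·log₁₀ N ≥ 91.3 − 77.4 = 13.9 dB.
N ≥ 10^(13.9/10) = 24.547, so N = 25.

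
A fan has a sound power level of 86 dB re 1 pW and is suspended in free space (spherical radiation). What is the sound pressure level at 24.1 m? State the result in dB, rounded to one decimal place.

The power spreads over a sphere of area 4π·r², so L_p = L_w − 10·log₁₀(4π·r²).
4π·r² = 7299 m², 10·log₁₀ of that is 38.632 dB.
L_p = 86 − 38.632 = 47.37 dB.

47.4 dB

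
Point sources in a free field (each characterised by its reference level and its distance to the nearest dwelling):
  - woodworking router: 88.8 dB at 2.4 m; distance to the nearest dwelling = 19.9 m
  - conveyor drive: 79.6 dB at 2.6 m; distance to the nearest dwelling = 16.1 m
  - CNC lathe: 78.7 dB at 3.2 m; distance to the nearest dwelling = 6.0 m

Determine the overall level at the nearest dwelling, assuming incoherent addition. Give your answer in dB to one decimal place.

First find each source's level at the receiver (point-source: −20·log₁₀(r/r_ref)), then combine on an intensity basis.
woodworking router: 88.8 − 20·log₁₀(19.9/2.4) = 88.8 − 18.37 = 70.43 dB.
conveyor drive: 79.6 − 20·log₁₀(16.1/2.6) = 79.6 − 15.84 = 63.76 dB.
CNC lathe: 78.7 − 20·log₁₀(6.0/3.2) = 78.7 − 5.46 = 73.24 dB.
Σ 10^(L/10) = 3.450e+07 → L_total = 10·log₁₀(3.450e+07) = 75.38 dB.

75.4 dB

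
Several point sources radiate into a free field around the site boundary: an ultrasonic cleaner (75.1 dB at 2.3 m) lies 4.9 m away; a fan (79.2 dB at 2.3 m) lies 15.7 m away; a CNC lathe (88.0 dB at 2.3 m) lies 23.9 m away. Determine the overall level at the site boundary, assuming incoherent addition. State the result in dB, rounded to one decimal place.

Propagate each source to the receiver with L = L_ref − 20·log₁₀(r/r_ref), then add intensities.
ultrasonic cleaner: 75.1 − 20·log₁₀(4.9/2.3) = 75.1 − 6.57 = 68.53 dB.
fan: 79.2 − 20·log₁₀(15.7/2.3) = 79.2 − 16.68 = 62.52 dB.
CNC lathe: 88.0 − 20·log₁₀(23.9/2.3) = 88.0 − 20.33 = 67.67 dB.
Σ 10^(L/10) = 1.476e+07 → L_total = 10·log₁₀(1.476e+07) = 71.69 dB.

71.7 dB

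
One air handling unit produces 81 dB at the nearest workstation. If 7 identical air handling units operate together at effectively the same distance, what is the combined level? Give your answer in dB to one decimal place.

89.5 dB

L_total = L₁ + 10·log₁₀ N for N identical incoherent sources.
L_total = 81 + 10·log₁₀(7) = 81 + 8.451 = 89.45 dB.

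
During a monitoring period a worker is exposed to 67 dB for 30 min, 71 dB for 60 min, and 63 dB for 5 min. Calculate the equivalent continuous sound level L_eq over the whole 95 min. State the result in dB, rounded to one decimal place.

The energy average is taken in the linear domain: L_eq = 10·log₁₀[(Σ tᵢ·10^(Lᵢ/10))/T], T = 95 min.
Σ tᵢ·10^(Lᵢ/10) = 30·10^(67/10) + 60·10^(71/10) + 5·10^(63/10) = 9.157e+08.
L_eq = 10·log₁₀(9.157e+08/95) = 69.84 dB.

69.8 dB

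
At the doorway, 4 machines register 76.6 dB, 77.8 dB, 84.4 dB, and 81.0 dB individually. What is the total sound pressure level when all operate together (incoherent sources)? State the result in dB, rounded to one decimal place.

87.1 dB

Incoherent sources combine by intensity addition: L_total = 10·log₁₀(Σ 10^(L_i/10)).
Σ 10^(L/10) = 10^(76.6/10) + 10^(77.8/10) + 10^(84.4/10) + 10^(81.0/10) = 5.073e+08.
L_total = 10·log₁₀(5.073e+08) = 87.05 dB.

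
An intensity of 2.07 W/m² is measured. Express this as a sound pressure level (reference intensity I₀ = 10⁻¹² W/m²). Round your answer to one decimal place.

Dividing by I₀ shifts the exponent by 12: I/I₀ = 2.07×10^12.
L = 10·(0.3160 + 12) = 123.16 dB.

123.2 dB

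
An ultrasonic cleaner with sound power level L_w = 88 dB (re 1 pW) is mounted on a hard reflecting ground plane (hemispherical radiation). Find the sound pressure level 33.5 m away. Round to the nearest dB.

L_p = L_w − 10·log₁₀(2π·r²) with r = 33.5 m.
2π·r² = 7051 m², 10·log₁₀ of that is 38.483 dB.
L_p = 88 − 38.483 = 49.52 dB.

50 dB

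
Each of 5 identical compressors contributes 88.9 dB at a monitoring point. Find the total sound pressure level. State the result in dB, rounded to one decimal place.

95.9 dB

With 5 equal, uncorrelated contributions the intensity is 5× that of one unit, giving a rise of 10·log₁₀ 5.
L_total = 88.9 + 10·log₁₀(5) = 88.9 + 6.990 = 95.89 dB.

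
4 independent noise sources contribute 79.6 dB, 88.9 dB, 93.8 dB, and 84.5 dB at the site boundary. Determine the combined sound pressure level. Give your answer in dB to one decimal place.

Incoherent sources combine by intensity addition: L_total = 10·log₁₀(Σ 10^(L_i/10)).
Σ 10^(L/10) = 10^(79.6/10) + 10^(88.9/10) + 10^(93.8/10) + 10^(84.5/10) = 3.548e+09.
L_total = 10·log₁₀(3.548e+09) = 95.50 dB.

95.5 dB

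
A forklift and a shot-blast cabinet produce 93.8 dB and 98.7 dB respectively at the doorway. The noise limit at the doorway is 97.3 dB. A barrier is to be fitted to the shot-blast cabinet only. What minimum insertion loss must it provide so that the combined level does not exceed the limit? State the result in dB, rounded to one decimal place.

Fixed contribution from the other source: Σ 10^(L/10) = 10^(93.8/10) = 2.399e+09 (93.80 dB).
To meet 97.3 dB overall, the treated shot-blast cabinet may contribute at most 10^(97.3/10) − 2.399e+09 = 2.971e+09, i.e. 94.73 dB.
Required insertion loss = 98.7 − 94.73 = 3.97 dB.

4.0 dB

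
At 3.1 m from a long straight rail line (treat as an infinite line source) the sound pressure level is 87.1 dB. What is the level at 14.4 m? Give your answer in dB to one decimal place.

80.4 dB

Line-source attenuation: ΔL = 10·log₁₀(r₂/r₁) = 10·log₁₀(14.4/3.1) = 6.670 dB.
L₂ = 87.1 − 10·log₁₀(14.4/3.1) = 87.1 − 6.670 = 80.43 dB.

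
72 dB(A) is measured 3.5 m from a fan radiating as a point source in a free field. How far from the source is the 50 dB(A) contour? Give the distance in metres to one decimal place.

44.1 m

Point-source spreading drops the level by 20·log₁₀(r₂/r₁); inverting, r₂/r₁ = 10^(ΔL/20).
r₂ = 3.5·10^((72−50)/20) = 3.5·10^(22.0/20) = 44.06 m.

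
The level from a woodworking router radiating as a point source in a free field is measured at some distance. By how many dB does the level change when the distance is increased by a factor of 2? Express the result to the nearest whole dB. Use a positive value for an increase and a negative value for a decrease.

Point-source spreading: ΔL = −20·log₁₀(r₂/r₁).
ΔL = −20·log₁₀(2) = -6.02 dB.

-6 dB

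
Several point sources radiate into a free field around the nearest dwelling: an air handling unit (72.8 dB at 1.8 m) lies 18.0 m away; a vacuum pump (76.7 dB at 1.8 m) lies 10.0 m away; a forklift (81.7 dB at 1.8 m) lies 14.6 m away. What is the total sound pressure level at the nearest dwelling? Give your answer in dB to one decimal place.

Apply inverse-square spreading to bring every level to the receiver, then sum 10^(L/10).
air handling unit: 72.8 − 20·log₁₀(18.0/1.8) = 72.8 − 20.00 = 52.80 dB.
vacuum pump: 76.7 − 20·log₁₀(10.0/1.8) = 76.7 − 14.89 = 61.81 dB.
forklift: 81.7 − 20·log₁₀(14.6/1.8) = 81.7 − 18.18 = 63.52 dB.
Σ 10^(L/10) = 3.954e+06 → L_total = 10·log₁₀(3.954e+06) = 65.97 dB.

66.0 dB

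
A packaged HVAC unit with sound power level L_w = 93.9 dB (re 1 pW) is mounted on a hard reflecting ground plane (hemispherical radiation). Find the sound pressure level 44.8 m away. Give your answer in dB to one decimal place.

L_p = L_w − 10·log₁₀(2π·r²) with r = 44.8 m.
2π·r² = 1.261e+04 m², 10·log₁₀ of that is 41.007 dB.
L_p = 93.9 − 41.007 = 52.89 dB.

52.9 dB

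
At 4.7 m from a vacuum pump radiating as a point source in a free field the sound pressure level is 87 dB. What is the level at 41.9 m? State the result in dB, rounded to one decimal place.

68.0 dB

For a point source, L₂ = L₁ − 20·log₁₀(r₂/r₁).
L₂ = 87 − 20·log₁₀(41.9/4.7) = 87 − 19.002 = 68.00 dB.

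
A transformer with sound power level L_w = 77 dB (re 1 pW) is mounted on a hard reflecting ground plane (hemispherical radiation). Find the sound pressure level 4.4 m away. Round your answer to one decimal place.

56.1 dB

The power spreads over a hemisphere of area 2π·r², so L_p = L_w − 10·log₁₀(2π·r²).
2π·r² = 121.6 m², 10·log₁₀ of that is 20.851 dB.
L_p = 77 − 20.851 = 56.15 dB.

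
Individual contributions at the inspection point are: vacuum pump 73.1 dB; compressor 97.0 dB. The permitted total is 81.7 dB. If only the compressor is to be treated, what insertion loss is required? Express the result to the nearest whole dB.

16 dB

Fixed contribution from the other source: Σ 10^(L/10) = 10^(73.1/10) = 2.042e+07 (73.10 dB).
The limit corresponds to 10^(81.7/10) = 1.479e+08; subtracting the fixed part leaves 1.275e+08 for the compressor, i.e. 81.05 dB.
So the compressor must be reduced from 97.0 to 81.05 dB: IL = 15.95 dB.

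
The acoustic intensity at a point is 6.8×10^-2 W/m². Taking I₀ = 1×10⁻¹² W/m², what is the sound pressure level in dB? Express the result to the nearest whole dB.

108 dB

L = 10·log₁₀(I/I₀) = 10·log₁₀(6.8×10^-2/10⁻¹²) = 10·log₁₀(6.8×10^10).
L = 10·(0.8325 + 10) = 108.33 dB.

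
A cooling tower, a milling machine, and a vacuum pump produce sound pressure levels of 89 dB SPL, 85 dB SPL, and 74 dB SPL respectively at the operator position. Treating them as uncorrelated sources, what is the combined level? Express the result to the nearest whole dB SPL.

For uncorrelated sources the intensities add, so convert each level to linear form, sum, and take 10·log₁₀ of the total.
Σ 10^(L/10) = 10^(89/10) + 10^(85/10) + 10^(74/10) = 1.136e+09.
L_total = 10·log₁₀(1.136e+09) = 90.55 dB SPL.

91 dB SPL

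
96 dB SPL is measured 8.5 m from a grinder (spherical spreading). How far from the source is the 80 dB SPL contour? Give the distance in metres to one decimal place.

53.6 m

The 16.0 dB drop corresponds to a distance ratio of 10^(16.0/20) for a point source.
r₂ = 8.5·10^((96−80)/20) = 8.5·10^(16.0/20) = 53.63 m.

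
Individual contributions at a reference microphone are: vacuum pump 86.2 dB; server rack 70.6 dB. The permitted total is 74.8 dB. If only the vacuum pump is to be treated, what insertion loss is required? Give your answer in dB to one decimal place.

Everything except the vacuum pump sums to 10^(70.6/10) = 1.148e+07 in linear terms, 70.60 dB.
The limit corresponds to 10^(74.8/10) = 3.020e+07; subtracting the fixed part leaves 1.872e+07 for the vacuum pump, i.e. 72.72 dB.
Required insertion loss = 86.2 − 72.72 = 13.48 dB.

13.5 dB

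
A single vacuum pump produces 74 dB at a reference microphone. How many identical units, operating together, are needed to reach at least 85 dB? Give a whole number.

13

N identical sources give L₁ + 10·log₁₀ N, so require 10·log₁₀ N ≥ 85 − 74 = 11.0 dB.
N ≥ 10^(11.0/10) = 12.589, so N = 13.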